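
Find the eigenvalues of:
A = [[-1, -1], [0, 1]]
λ = -1, 1

Solve det(A - λI) = 0. For a 2×2 matrix this is λ² - (trace)λ + det = 0.
trace(A) = -1 + 1 = 0.
det(A) = (-1)*(1) - (-1)*(0) = -1 - 0 = -1.
Characteristic equation: λ² - (0)λ + (-1) = 0.
Discriminant: (0)² - 4*(-1) = 0 + 4 = 4.
Roots: λ = (0 ± √4) / 2 = -1, 1.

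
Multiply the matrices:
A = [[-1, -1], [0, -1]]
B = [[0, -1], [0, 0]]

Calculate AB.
[[0, 1], [0, 0]]

Each entry (i,j) of AB = sum over k of A[i][k]*B[k][j].
(AB)[0][0] = (-1)*(0) + (-1)*(0) = 0
(AB)[0][1] = (-1)*(-1) + (-1)*(0) = 1
(AB)[1][0] = (0)*(0) + (-1)*(0) = 0
(AB)[1][1] = (0)*(-1) + (-1)*(0) = 0
AB = [[0, 1], [0, 0]]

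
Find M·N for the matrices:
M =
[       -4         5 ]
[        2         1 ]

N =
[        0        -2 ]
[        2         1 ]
MN =
[       10        13 ]
[        2        -3 ]

Matrix multiplication: (MN)[i][j] = sum over k of M[i][k] * N[k][j].
  (MN)[0][0] = (-4)*(0) + (5)*(2) = 10
  (MN)[0][1] = (-4)*(-2) + (5)*(1) = 13
  (MN)[1][0] = (2)*(0) + (1)*(2) = 2
  (MN)[1][1] = (2)*(-2) + (1)*(1) = -3
MN =
[       10        13 ]
[        2        -3 ]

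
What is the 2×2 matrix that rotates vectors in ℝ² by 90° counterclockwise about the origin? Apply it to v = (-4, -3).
R = [[0, -1], [1, 0]]; R·v = (3, -4)

A counterclockwise rotation by angle θ in ℝ² has matrix R(θ) = [[cos θ, -sin θ], [sin θ, cos θ]].
For θ = 90°: cos θ = 0, sin θ = 1.
R(90°) = [[0, -1], [1, 0]].
R·v = [0·-4 + (-1)·-3, 1·-4 + 0·-3] = (3, -4).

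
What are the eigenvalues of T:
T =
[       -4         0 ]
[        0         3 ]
λ = -4, 3

Solve det(T - λI) = 0. For a 2×2 matrix the characteristic equation is λ² - (trace)λ + det = 0.
trace(T) = a + d = -4 + 3 = -1.
det(T) = a*d - b*c = (-4)*(3) - (0)*(0) = -12 - 0 = -12.
Characteristic equation: λ² - (-1)λ + (-12) = 0.
Discriminant = (-1)² - 4*(-12) = 1 + 48 = 49.
λ = (-1 ± √49) / 2 = (-1 ± 7) / 2 = -4, 3.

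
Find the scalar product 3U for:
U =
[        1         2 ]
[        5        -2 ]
3U =
[        3         6 ]
[       15        -6 ]

Scalar multiplication is elementwise: (3U)[i][j] = 3 * U[i][j].
  (3U)[0][0] = 3 * (1) = 3
  (3U)[0][1] = 3 * (2) = 6
  (3U)[1][0] = 3 * (5) = 15
  (3U)[1][1] = 3 * (-2) = -6
3U =
[        3         6 ]
[       15        -6 ]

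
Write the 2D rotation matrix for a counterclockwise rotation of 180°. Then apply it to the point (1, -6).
R = [[-1, 0], [0, -1]]; R·(1, -6) = (-1, 6)

Rotation matrix formula: R(θ) = [[cos θ, -sin θ], [sin θ, cos θ]]
For θ = 180°:
cos(180°) = -1
sin(180°) = 0
R = [[-1, 0], [0, -1]]
Apply to (1, -6): [-1·1 + (0)·-6, 0·1 + -1·-6] = (-1, 6)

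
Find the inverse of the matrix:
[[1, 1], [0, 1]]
[[1, -1], [0, 1]]

For [[a,b],[c,d]], inverse = (1/det)·[[d,-b],[-c,a]]
det = 1·1 - 1·0 = 1
Inverse = (1/1)·[[1, -1], [0, 1]]
        = [[1, -1], [0, 1]]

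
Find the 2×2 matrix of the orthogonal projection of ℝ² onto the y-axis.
[[0, 0], [0, 1]]

The orthogonal projection onto the line spanned by a nonzero vector u = (a, b) has matrix P = (u uᵀ) / (uᵀ u) = (1/(a² + b²)) · [[a², ab], [ab, b²]].
Here u = (0, 1), so a² + b² = 0 + 1 = 1.
P = (1/1) · [[0, 0], [0, 1]] = [[0, 0], [0, 1]].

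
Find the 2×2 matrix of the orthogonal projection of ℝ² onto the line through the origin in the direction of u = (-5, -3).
[[25/34, 15/34], [15/34, 9/34]]

The orthogonal projection onto the line spanned by a nonzero vector u = (a, b) has matrix P = (u uᵀ) / (uᵀ u) = (1/(a² + b²)) · [[a², ab], [ab, b²]].
Here u = (-5, -3), so a² + b² = 25 + 9 = 34.
P = (1/34) · [[25, 15], [15, 9]] = [[25/34, 15/34], [15/34, 9/34]].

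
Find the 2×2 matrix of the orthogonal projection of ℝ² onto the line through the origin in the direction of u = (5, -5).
[[1/2, -1/2], [-1/2, 1/2]]

The orthogonal projection onto the line spanned by a nonzero vector u = (a, b) has matrix P = (u uᵀ) / (uᵀ u) = (1/(a² + b²)) · [[a², ab], [ab, b²]].
Here u = (5, -5), so a² + b² = 25 + 25 = 50.
P = (1/50) · [[25, -25], [-25, 25]] = [[1/2, -1/2], [-1/2, 1/2]].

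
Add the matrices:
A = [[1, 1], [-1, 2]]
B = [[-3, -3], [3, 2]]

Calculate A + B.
[[-2, -2], [2, 4]]

Add corresponding elements:
(1)+(-3)=-2
(1)+(-3)=-2
(-1)+(3)=2
(2)+(2)=4
A + B = [[-2, -2], [2, 4]]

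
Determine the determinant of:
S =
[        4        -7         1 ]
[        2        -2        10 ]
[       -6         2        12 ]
det(S) = 404

Expand along row 0 (cofactor expansion): det(S) = a*(e*i - f*h) - b*(d*i - f*g) + c*(d*h - e*g), where the 3×3 is [[a, b, c], [d, e, f], [g, h, i]].
Minor M_00 = (-2)*(12) - (10)*(2) = -24 - 20 = -44.
Minor M_01 = (2)*(12) - (10)*(-6) = 24 + 60 = 84.
Minor M_02 = (2)*(2) - (-2)*(-6) = 4 - 12 = -8.
det(S) = (4)*(-44) - (-7)*(84) + (1)*(-8) = -176 + 588 - 8 = 404.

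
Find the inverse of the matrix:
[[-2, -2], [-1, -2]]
[[-1, 1], [1/2, -1]]

For [[a,b],[c,d]], inverse = (1/det)·[[d,-b],[-c,a]]
det = -2·-2 - -2·-1 = 2
Inverse = (1/2)·[[-2, 2], [1, -2]]
        = [[-1, 1], [1/2, -1]]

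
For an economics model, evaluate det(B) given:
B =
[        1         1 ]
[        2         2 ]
det(B) = 0

For a 2×2 matrix [[a, b], [c, d]], det = a*d - b*c.
det(B) = (1)*(2) - (1)*(2) = 2 - 2 = 0.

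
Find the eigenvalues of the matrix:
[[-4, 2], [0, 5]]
λ = -4 and λ = 5

Characteristic equation: det(A - λI) = 0
λ² - (trace)λ + (det) = 0
λ² - (1)λ + (-20) = 0
λ² - 1λ - 20 = 0
Solving: λ = -4, 5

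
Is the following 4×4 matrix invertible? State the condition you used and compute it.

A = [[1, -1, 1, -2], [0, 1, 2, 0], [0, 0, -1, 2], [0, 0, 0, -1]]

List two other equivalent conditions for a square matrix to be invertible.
Yes, invertible; det(A) = 1 ≠ 0. Equivalent conditions: rank(A) = 4; Ax = 0 has only the trivial solution; 0 is not an eigenvalue; the columns of A are linearly independent.

To check invertibility, compute det(A).
The given matrix is triangular, so det(A) equals the product of its diagonal entries = 1 ≠ 0.
Since det(A) ≠ 0, A is invertible.
Equivalent conditions for a square matrix A to be invertible:
- rank(A) = 4 (full rank).
- The homogeneous system Ax = 0 has only the trivial solution x = 0.
- 0 is not an eigenvalue of A.
- The columns (equivalently rows) of A are linearly independent.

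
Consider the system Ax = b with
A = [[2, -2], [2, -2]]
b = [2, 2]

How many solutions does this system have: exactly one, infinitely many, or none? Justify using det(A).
Infinitely many solutions

det(A) = (2)*(-2) - (-2)*(2) = 0, so A is singular (column 2 is -1 times column 1).
b = [2, 2] = 1 * column 1 of A, so b lies in the column space of A.
A singular matrix whose right-hand side is in its column space gives a 1-parameter family of solutions — infinitely many.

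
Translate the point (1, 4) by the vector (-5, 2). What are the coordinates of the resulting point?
(-4, 6)

Translation by (-5, 2):
x' = 1 + -5 = -4
y' = 4 + 2 = 6
Homogeneous matrix: [[1, 0, -5], [0, 1, 2], [0, 0, 1]]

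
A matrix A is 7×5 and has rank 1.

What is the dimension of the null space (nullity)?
4

The rank-nullity theorem for an m×n matrix states:
rank(A) + nullity(A) = n (the number of columns).
Here n = 5 and rank(A) = 1, so nullity(A) = 5 - 1 = 4.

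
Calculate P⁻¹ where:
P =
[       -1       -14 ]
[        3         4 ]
det(P) = 38
P⁻¹ =
[     2/19      7/19 ]
[    -3/38     -1/38 ]

For a 2×2 matrix P = [[a, b], [c, d]] with det(P) ≠ 0, P⁻¹ = (1/det(P)) * [[d, -b], [-c, a]].
det(P) = (-1)*(4) - (-14)*(3) = -4 + 42 = 38.
P⁻¹ = (1/38) * [[4, 14], [-3, -1]].
Dividing each entry by 38 and reducing:
P⁻¹ =
[     2/19      7/19 ]
[    -3/38     -1/38 ]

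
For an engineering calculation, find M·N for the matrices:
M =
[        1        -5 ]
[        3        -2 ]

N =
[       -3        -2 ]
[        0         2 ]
MN =
[       -3       -12 ]
[       -9       -10 ]

Matrix multiplication: (MN)[i][j] = sum over k of M[i][k] * N[k][j].
  (MN)[0][0] = (1)*(-3) + (-5)*(0) = -3
  (MN)[0][1] = (1)*(-2) + (-5)*(2) = -12
  (MN)[1][0] = (3)*(-3) + (-2)*(0) = -9
  (MN)[1][1] = (3)*(-2) + (-2)*(2) = -10
MN =
[       -3       -12 ]
[       -9       -10 ]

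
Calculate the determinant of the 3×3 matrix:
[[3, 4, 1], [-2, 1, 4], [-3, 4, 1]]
-90

Expansion along first row:
det = 3·det([[1,4],[4,1]]) - 4·det([[-2,4],[-3,1]]) + 1·det([[-2,1],[-3,4]])
    = 3·(1·1 - 4·4) - 4·(-2·1 - 4·-3) + 1·(-2·4 - 1·-3)
    = 3·-15 - 4·10 + 1·-5
    = -45 + -40 + -5 = -90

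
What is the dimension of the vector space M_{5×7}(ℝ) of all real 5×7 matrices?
Dimension = 35

A real 5×7 matrix is determined by its 5·7 = 35 independent entries.
A standard basis is {E_ij : 1 ≤ i ≤ 5, 1 ≤ j ≤ 7}, where E_ij has a 1 in position (i, j) and 0 elsewhere — there are 35 such matrices, and they are linearly independent and span M_{5×7}(ℝ).
Therefore dim(M_{5×7}(ℝ)) = 35.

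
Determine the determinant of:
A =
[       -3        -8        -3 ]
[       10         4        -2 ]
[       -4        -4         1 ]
det(A) = 100

Expand along row 0 (cofactor expansion): det(A) = a*(e*i - f*h) - b*(d*i - f*g) + c*(d*h - e*g), where the 3×3 is [[a, b, c], [d, e, f], [g, h, i]].
Minor M_00 = (4)*(1) - (-2)*(-4) = 4 - 8 = -4.
Minor M_01 = (10)*(1) - (-2)*(-4) = 10 - 8 = 2.
Minor M_02 = (10)*(-4) - (4)*(-4) = -40 + 16 = -24.
det(A) = (-3)*(-4) - (-8)*(2) + (-3)*(-24) = 12 + 16 + 72 = 100.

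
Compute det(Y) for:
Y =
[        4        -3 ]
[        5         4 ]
det(Y) = 31

For a 2×2 matrix [[a, b], [c, d]], det = a*d - b*c.
det(Y) = (4)*(4) - (-3)*(5) = 16 + 15 = 31.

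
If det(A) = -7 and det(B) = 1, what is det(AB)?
-7

Use the multiplicative property of determinants: det(AB) = det(A)*det(B).
det(AB) = (-7)*(1) = -7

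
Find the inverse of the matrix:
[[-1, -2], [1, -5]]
[[-5/7, 2/7], [-1/7, -1/7]]

For [[a,b],[c,d]], inverse = (1/det)·[[d,-b],[-c,a]]
det = -1·-5 - -2·1 = 7
Inverse = (1/7)·[[-5, 2], [-1, -1]]
        = [[-5/7, 2/7], [-1/7, -1/7]]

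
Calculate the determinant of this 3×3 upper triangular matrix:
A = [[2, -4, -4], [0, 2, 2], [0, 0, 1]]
4

The determinant of a triangular matrix is the product of its diagonal entries (the off-diagonal entries above the diagonal do not affect it).
det(A) = (2) * (2) * (1) = 4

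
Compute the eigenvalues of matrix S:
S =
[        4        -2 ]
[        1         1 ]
λ = 2, 3

Solve det(S - λI) = 0. For a 2×2 matrix the characteristic equation is λ² - (trace)λ + det = 0.
trace(S) = a + d = 4 + 1 = 5.
det(S) = a*d - b*c = (4)*(1) - (-2)*(1) = 4 + 2 = 6.
Characteristic equation: λ² - (5)λ + (6) = 0.
Discriminant = (5)² - 4*(6) = 25 - 24 = 1.
λ = (5 ± √1) / 2 = (5 ± 1) / 2 = 2, 3.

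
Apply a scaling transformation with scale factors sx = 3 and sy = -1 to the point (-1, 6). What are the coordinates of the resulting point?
(-3, -6)

Scaling matrix:
[[3, 0], [0, -1]]
Result: (-1 × 3, 6 × -1) = (-3, -6)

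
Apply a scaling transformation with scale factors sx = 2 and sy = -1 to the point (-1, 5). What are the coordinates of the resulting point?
(-2, -5)

Scaling matrix:
[[2, 0], [0, -1]]
Result: (-1 × 2, 5 × -1) = (-2, -5)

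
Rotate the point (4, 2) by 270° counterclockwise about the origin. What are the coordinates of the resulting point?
(2, -4)

Rotation matrix R(θ) = [[cos θ, -sin θ], [sin θ, cos θ]]; for θ = 270°:
R = [[0, 1], [-1, 0]]
Result: R × [4, 2]ᵀ = [0·4 + (1)·2, -1·4 + (0)·2]ᵀ = (2, -4)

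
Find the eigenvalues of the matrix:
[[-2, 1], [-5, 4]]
λ = -1 and λ = 3

Characteristic equation: det(A - λI) = 0
λ² - (trace)λ + (det) = 0
λ² - (2)λ + (-3) = 0
λ² - 2λ - 3 = 0
Solving: λ = -1, 3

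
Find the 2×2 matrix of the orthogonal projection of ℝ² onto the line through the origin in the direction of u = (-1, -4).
[[1/17, 4/17], [4/17, 16/17]]

The orthogonal projection onto the line spanned by a nonzero vector u = (a, b) has matrix P = (u uᵀ) / (uᵀ u) = (1/(a² + b²)) · [[a², ab], [ab, b²]].
Here u = (-1, -4), so a² + b² = 1 + 16 = 17.
P = (1/17) · [[1, 4], [4, 16]] = [[1/17, 4/17], [4/17, 16/17]].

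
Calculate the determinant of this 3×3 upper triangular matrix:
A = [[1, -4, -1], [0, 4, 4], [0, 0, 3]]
12

The determinant of a triangular matrix is the product of its diagonal entries (the off-diagonal entries above the diagonal do not affect it).
det(A) = (1) * (4) * (3) = 12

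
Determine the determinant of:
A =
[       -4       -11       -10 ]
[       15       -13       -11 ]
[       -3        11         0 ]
det(A) = -2107

Expand along row 0 (cofactor expansion): det(A) = a*(e*i - f*h) - b*(d*i - f*g) + c*(d*h - e*g), where the 3×3 is [[a, b, c], [d, e, f], [g, h, i]].
Minor M_00 = (-13)*(0) - (-11)*(11) = 0 + 121 = 121.
Minor M_01 = (15)*(0) - (-11)*(-3) = 0 - 33 = -33.
Minor M_02 = (15)*(11) - (-13)*(-3) = 165 - 39 = 126.
det(A) = (-4)*(121) - (-11)*(-33) + (-10)*(126) = -484 - 363 - 1260 = -2107.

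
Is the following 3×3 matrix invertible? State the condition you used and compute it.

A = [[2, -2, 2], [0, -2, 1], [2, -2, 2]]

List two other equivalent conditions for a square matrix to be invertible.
No, not invertible; det(A) = 0 (two rows are equal, so the rows are linearly dependent). Equivalent conditions (failing for this A): rank(A) < 3; Ax = 0 has non-trivial solutions; 0 is an eigenvalue; the columns are linearly dependent.

To check invertibility, compute det(A).
In this matrix, row 0 and the last row are identical, so one row is a scalar multiple of another and the rows are linearly dependent.
A matrix with linearly dependent rows has det = 0 and is not invertible.
Equivalent failed conditions:
- rank(A) < 3.
- Ax = 0 has non-trivial solutions.
- 0 is an eigenvalue.
- The columns are linearly dependent.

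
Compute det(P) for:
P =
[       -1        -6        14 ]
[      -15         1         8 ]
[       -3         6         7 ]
det(P) = -1663

Expand along row 0 (cofactor expansion): det(P) = a*(e*i - f*h) - b*(d*i - f*g) + c*(d*h - e*g), where the 3×3 is [[a, b, c], [d, e, f], [g, h, i]].
Minor M_00 = (1)*(7) - (8)*(6) = 7 - 48 = -41.
Minor M_01 = (-15)*(7) - (8)*(-3) = -105 + 24 = -81.
Minor M_02 = (-15)*(6) - (1)*(-3) = -90 + 3 = -87.
det(P) = (-1)*(-41) - (-6)*(-81) + (14)*(-87) = 41 - 486 - 1218 = -1663.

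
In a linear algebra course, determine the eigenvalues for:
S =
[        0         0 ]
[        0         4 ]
λ = 0, 4

Solve det(S - λI) = 0. For a 2×2 matrix the characteristic equation is λ² - (trace)λ + det = 0.
trace(S) = a + d = 0 + 4 = 4.
det(S) = a*d - b*c = (0)*(4) - (0)*(0) = 0 - 0 = 0.
Characteristic equation: λ² - (4)λ + (0) = 0.
Discriminant = (4)² - 4*(0) = 16 - 0 = 16.
λ = (4 ± √16) / 2 = (4 ± 4) / 2 = 0, 4.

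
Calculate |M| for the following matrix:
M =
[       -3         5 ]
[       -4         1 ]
det(M) = 17

For a 2×2 matrix [[a, b], [c, d]], det = a*d - b*c.
det(M) = (-3)*(1) - (5)*(-4) = -3 + 20 = 17.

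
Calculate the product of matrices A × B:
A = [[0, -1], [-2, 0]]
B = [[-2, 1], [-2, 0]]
[[2, 0], [4, -2]]

Matrix multiplication:
C[0][0] = 0×-2 + -1×-2 = 2
C[0][1] = 0×1 + -1×0 = 0
C[1][0] = -2×-2 + 0×-2 = 4
C[1][1] = -2×1 + 0×0 = -2
Result: [[2, 0], [4, -2]]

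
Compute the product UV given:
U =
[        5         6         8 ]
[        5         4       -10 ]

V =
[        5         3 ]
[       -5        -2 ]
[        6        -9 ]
UV =
[       43       -69 ]
[      -55        97 ]

Matrix multiplication: (UV)[i][j] = sum over k of U[i][k] * V[k][j].
  (UV)[0][0] = (5)*(5) + (6)*(-5) + (8)*(6) = 43
  (UV)[0][1] = (5)*(3) + (6)*(-2) + (8)*(-9) = -69
  (UV)[1][0] = (5)*(5) + (4)*(-5) + (-10)*(6) = -55
  (UV)[1][1] = (5)*(3) + (4)*(-2) + (-10)*(-9) = 97
UV =
[       43       -69 ]
[      -55        97 ]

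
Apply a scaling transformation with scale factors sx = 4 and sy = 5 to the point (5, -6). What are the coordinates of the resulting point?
(20, -30)

Scaling matrix:
[[4, 0], [0, 5]]
Result: (5 × 4, -6 × 5) = (20, -30)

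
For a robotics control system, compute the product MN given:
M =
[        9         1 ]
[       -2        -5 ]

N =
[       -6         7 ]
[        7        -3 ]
MN =
[      -47        60 ]
[      -23         1 ]

Matrix multiplication: (MN)[i][j] = sum over k of M[i][k] * N[k][j].
  (MN)[0][0] = (9)*(-6) + (1)*(7) = -47
  (MN)[0][1] = (9)*(7) + (1)*(-3) = 60
  (MN)[1][0] = (-2)*(-6) + (-5)*(7) = -23
  (MN)[1][1] = (-2)*(7) + (-5)*(-3) = 1
MN =
[      -47        60 ]
[      -23         1 ]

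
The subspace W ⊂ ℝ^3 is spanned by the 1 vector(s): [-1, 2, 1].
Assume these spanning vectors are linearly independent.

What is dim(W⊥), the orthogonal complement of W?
dim(W⊥) = 2

For any subspace W of ℝ^n, dim(W) + dim(W⊥) = n (the whole-space dimension).
Here the given 1 vectors are linearly independent, so dim(W) = 1.
Thus dim(W⊥) = n - dim(W) = 3 - 1 = 2.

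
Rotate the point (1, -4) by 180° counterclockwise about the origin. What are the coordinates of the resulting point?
(-1, 4)

Rotation matrix R(θ) = [[cos θ, -sin θ], [sin θ, cos θ]]; for θ = 180°:
R = [[-1, 0], [0, -1]]
Result: R × [1, -4]ᵀ = [-1·1 + (0)·-4, 0·1 + (-1)·-4]ᵀ = (-1, 4)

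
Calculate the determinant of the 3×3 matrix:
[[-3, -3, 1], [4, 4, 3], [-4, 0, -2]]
52

Expansion along first row:
det = -3·det([[4,3],[0,-2]]) - -3·det([[4,3],[-4,-2]]) + 1·det([[4,4],[-4,0]])
    = -3·(4·-2 - 3·0) - -3·(4·-2 - 3·-4) + 1·(4·0 - 4·-4)
    = -3·-8 - -3·4 + 1·16
    = 24 + 12 + 16 = 52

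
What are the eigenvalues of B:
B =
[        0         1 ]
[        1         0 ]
λ = -1, 1

Solve det(B - λI) = 0. For a 2×2 matrix the characteristic equation is λ² - (trace)λ + det = 0.
trace(B) = a + d = 0 + 0 = 0.
det(B) = a*d - b*c = (0)*(0) - (1)*(1) = 0 - 1 = -1.
Characteristic equation: λ² - (0)λ + (-1) = 0.
Discriminant = (0)² - 4*(-1) = 0 + 4 = 4.
λ = (0 ± √4) / 2 = (0 ± 2) / 2 = -1, 1.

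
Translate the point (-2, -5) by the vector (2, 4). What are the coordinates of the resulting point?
(0, -1)

Translation by (2, 4):
x' = -2 + 2 = 0
y' = -5 + 4 = -1
Homogeneous matrix: [[1, 0, 2], [0, 1, 4], [0, 0, 1]]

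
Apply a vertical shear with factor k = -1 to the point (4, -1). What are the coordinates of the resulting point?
(4, -5)

Shear matrix for vertical shear with factor k = -1:
[[1, 0], [-1, 1]]
Result: (4, -1) → (4, -5)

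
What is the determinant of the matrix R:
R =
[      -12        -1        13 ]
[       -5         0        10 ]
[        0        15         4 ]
det(R) = 805

Expand along row 0 (cofactor expansion): det(R) = a*(e*i - f*h) - b*(d*i - f*g) + c*(d*h - e*g), where the 3×3 is [[a, b, c], [d, e, f], [g, h, i]].
Minor M_00 = (0)*(4) - (10)*(15) = 0 - 150 = -150.
Minor M_01 = (-5)*(4) - (10)*(0) = -20 - 0 = -20.
Minor M_02 = (-5)*(15) - (0)*(0) = -75 - 0 = -75.
det(R) = (-12)*(-150) - (-1)*(-20) + (13)*(-75) = 1800 - 20 - 975 = 805.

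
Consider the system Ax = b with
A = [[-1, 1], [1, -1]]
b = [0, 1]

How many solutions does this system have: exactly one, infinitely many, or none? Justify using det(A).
No solution

det(A) = (-1)*(-1) - (1)*(1) = 0, so A is singular.
The column space of A is span(column 1) = span([-1, 1]).
b = [0, 1] is not a scalar multiple of column 1, so b ∉ column space and the system is inconsistent — no solution.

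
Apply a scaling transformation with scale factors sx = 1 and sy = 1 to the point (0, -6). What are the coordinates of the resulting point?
(0, -6)

Scaling matrix:
[[1, 0], [0, 1]]
Result: (0 × 1, -6 × 1) = (0, -6)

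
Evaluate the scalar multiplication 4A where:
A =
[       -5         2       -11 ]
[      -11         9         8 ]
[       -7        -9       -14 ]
4A =
[      -20         8       -44 ]
[      -44        36        32 ]
[      -28       -36       -56 ]

Scalar multiplication is elementwise: (4A)[i][j] = 4 * A[i][j].
  (4A)[0][0] = 4 * (-5) = -20
  (4A)[0][1] = 4 * (2) = 8
  (4A)[0][2] = 4 * (-11) = -44
  (4A)[1][0] = 4 * (-11) = -44
  (4A)[1][1] = 4 * (9) = 36
  (4A)[1][2] = 4 * (8) = 32
  (4A)[2][0] = 4 * (-7) = -28
  (4A)[2][1] = 4 * (-9) = -36
  (4A)[2][2] = 4 * (-14) = -56
4A =
[      -20         8       -44 ]
[      -44        36        32 ]
[      -28       -36       -56 ]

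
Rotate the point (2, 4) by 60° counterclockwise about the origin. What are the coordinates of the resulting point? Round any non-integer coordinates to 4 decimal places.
(-2.4641, 3.7321)

Rotation matrix R(θ) = [[cos θ, -sin θ], [sin θ, cos θ]]; for θ = 60°:
R = [[1/2, -√3/2], [√3/2, 1/2]]
Result: R × [2, 4]ᵀ = [1/2·2 + (-√3/2)·4, √3/2·2 + (1/2)·4]ᵀ = (-2.4641, 3.7321)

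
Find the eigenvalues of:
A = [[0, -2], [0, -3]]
λ = -3, 0

Solve det(A - λI) = 0. For a 2×2 matrix this is λ² - (trace)λ + det = 0.
trace(A) = 0 - 3 = -3.
det(A) = (0)*(-3) - (-2)*(0) = 0 - 0 = 0.
Characteristic equation: λ² - (-3)λ + (0) = 0.
Discriminant: (-3)² - 4*(0) = 9 - 0 = 9.
Roots: λ = (-3 ± √9) / 2 = -3, 0.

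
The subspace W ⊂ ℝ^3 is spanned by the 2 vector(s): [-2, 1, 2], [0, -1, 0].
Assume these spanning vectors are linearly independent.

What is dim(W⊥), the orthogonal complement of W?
dim(W⊥) = 1

For any subspace W of ℝ^n, dim(W) + dim(W⊥) = n (the whole-space dimension).
Here the given 2 vectors are linearly independent, so dim(W) = 2.
Thus dim(W⊥) = n - dim(W) = 3 - 2 = 1.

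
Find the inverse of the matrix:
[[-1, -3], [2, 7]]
[[-7, -3], [2, 1]]

For [[a,b],[c,d]], inverse = (1/det)·[[d,-b],[-c,a]]
det = -1·7 - -3·2 = -1
Inverse = (1/-1)·[[7, 3], [-2, -1]]
        = [[-7, -3], [2, 1]]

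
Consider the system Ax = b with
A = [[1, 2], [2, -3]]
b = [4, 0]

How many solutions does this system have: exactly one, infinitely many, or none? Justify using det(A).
Exactly one solution

Compute det(A) = (1)*(-3) - (2)*(2) = -7.
Because det(A) ≠ 0, A is invertible and Ax = b has a unique solution for every b (here x = A⁻¹ b).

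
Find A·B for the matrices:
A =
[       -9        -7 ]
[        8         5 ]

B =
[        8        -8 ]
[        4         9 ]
AB =
[     -100         9 ]
[       84       -19 ]

Matrix multiplication: (AB)[i][j] = sum over k of A[i][k] * B[k][j].
  (AB)[0][0] = (-9)*(8) + (-7)*(4) = -100
  (AB)[0][1] = (-9)*(-8) + (-7)*(9) = 9
  (AB)[1][0] = (8)*(8) + (5)*(4) = 84
  (AB)[1][1] = (8)*(-8) + (5)*(9) = -19
AB =
[     -100         9 ]
[       84       -19 ]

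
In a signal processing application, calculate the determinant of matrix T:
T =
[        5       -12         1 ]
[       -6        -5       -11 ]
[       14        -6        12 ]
det(T) = 460

Expand along row 0 (cofactor expansion): det(T) = a*(e*i - f*h) - b*(d*i - f*g) + c*(d*h - e*g), where the 3×3 is [[a, b, c], [d, e, f], [g, h, i]].
Minor M_00 = (-5)*(12) - (-11)*(-6) = -60 - 66 = -126.
Minor M_01 = (-6)*(12) - (-11)*(14) = -72 + 154 = 82.
Minor M_02 = (-6)*(-6) - (-5)*(14) = 36 + 70 = 106.
det(T) = (5)*(-126) - (-12)*(82) + (1)*(106) = -630 + 984 + 106 = 460.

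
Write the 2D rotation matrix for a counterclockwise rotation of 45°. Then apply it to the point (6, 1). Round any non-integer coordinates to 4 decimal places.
R = [[√2/2, -√2/2], [√2/2, √2/2]]; R·(6, 1) = (3.5355, 4.9497)

Rotation matrix formula: R(θ) = [[cos θ, -sin θ], [sin θ, cos θ]]
For θ = 45°:
cos(45°) = √2/2
sin(45°) = √2/2
R = [[√2/2, -√2/2], [√2/2, √2/2]]
Apply to (6, 1): [√2/2·6 + (-√2/2)·1, √2/2·6 + √2/2·1] = (3.5355, 4.9497)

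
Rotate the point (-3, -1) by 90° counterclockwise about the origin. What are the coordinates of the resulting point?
(1, -3)

Rotation matrix R(θ) = [[cos θ, -sin θ], [sin θ, cos θ]]; for θ = 90°:
R = [[0, -1], [1, 0]]
Result: R × [-3, -1]ᵀ = [0·-3 + (-1)·-1, 1·-3 + (0)·-1]ᵀ = (1, -3)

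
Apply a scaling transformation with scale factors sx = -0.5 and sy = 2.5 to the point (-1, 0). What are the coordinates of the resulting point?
(0.5, 0.0)

Scaling matrix:
[[-0.50, 0], [0, 2.50]]
Result: (-1 × -0.5, 0 × 2.5) = (0.5, 0.0)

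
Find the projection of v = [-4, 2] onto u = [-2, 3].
[-28/13, 42/13]

The projection of v onto u is proj_u(v) = ((v·u) / (u·u)) · u.
v·u = (-4)*(-2) + (2)*(3) = 14.
u·u = (-2)*(-2) + (3)*(3) = 13.
coefficient = 14 / 13 = 14/13.
proj_u(v) = 14/13 · [-2, 3] = [-28/13, 42/13].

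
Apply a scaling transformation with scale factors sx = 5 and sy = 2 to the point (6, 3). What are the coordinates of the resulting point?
(30, 6)

Scaling matrix:
[[5, 0], [0, 2]]
Result: (6 × 5, 3 × 2) = (30, 6)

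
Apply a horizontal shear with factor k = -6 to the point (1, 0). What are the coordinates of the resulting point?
(1, 0)

Shear matrix for horizontal shear with factor k = -6:
[[1, -6], [0, 1]]
Result: (1, 0) → (1, 0)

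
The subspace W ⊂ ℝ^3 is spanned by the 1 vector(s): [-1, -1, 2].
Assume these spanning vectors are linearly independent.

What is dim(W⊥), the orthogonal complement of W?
dim(W⊥) = 2

For any subspace W of ℝ^n, dim(W) + dim(W⊥) = n (the whole-space dimension).
Here the given 1 vectors are linearly independent, so dim(W) = 1.
Thus dim(W⊥) = n - dim(W) = 3 - 1 = 2.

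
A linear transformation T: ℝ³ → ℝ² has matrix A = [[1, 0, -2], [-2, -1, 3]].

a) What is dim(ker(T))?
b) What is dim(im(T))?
dim(ker) = 1, dim(im) = 2

The two rows are not scalar multiples of one another (no single k satisfies row 2 = k × row 1), so they are linearly independent.
Thus rank(A) = 2.
dim(im(T)) = rank(A) = 2.
By the rank-nullity theorem applied to T: ℝ³ → ℝ², rank(A) + nullity(A) = 3 (the domain dimension), so dim(ker(T)) = 3 - 2 = 1.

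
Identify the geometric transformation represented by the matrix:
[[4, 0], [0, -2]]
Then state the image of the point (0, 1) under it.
non-uniform scaling by (4, -2); image of (0, 1) is (0, -2)

This is diagonal with distinct entries, so it scales the x-axis by 4 and the y-axis by -2.
The matrix [[4, 0], [0, -2]] represents: non-uniform scaling by (4, -2).
Applying it to (0, 1): [4·0 + 0·1, 0·0 + -2·1] = (0, -2).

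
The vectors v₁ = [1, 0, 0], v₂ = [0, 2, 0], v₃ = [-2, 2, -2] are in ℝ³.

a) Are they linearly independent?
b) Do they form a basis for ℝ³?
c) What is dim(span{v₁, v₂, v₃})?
Yes independent, yes basis, dim = 3

Stack v₁, v₂, v₃ as rows of a 3×3 matrix.
[[1, 0, 0]; [0, 2, 0]; [-2, 2, -2]] is already lower triangular with nonzero diagonal entries (1, 2, -2), so its determinant is the product of the diagonal entries, det = (1)·(2)·(-2) = -4 ≠ 0, and the rows are linearly independent.
Three linearly independent vectors in ℝ³ form a basis for ℝ³, so dim(span{v₁,v₂,v₃}) = 3.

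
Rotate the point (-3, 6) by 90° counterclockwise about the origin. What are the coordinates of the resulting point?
(-6, -3)

Rotation matrix R(θ) = [[cos θ, -sin θ], [sin θ, cos θ]]; for θ = 90°:
R = [[0, -1], [1, 0]]
Result: R × [-3, 6]ᵀ = [0·-3 + (-1)·6, 1·-3 + (0)·6]ᵀ = (-6, -3)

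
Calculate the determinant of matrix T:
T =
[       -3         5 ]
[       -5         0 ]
det(T) = 25

For a 2×2 matrix [[a, b], [c, d]], det = a*d - b*c.
det(T) = (-3)*(0) - (5)*(-5) = 0 + 25 = 25.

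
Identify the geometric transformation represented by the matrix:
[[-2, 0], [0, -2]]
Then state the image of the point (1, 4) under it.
uniform scaling by factor -2; image of (1, 4) is (-2, -8)

This is a diagonal matrix with equal entries -2, so it scales both axes by the same factor -2.
The matrix [[-2, 0], [0, -2]] represents: uniform scaling by factor -2.
Applying it to (1, 4): [-2·1 + 0·4, 0·1 + -2·4] = (-2, -8).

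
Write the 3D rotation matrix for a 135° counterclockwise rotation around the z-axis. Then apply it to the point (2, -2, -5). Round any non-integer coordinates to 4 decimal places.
R = [[-√2/2, -√2/2, 0], [√2/2, -√2/2, 0], [0, 0, 1]]; R·(2, -2, -5) = (0.0000, 2.8284, -5.0000)

Rotation matrix for 135° around z-axis:
cos(135°) = -√2/2, sin(135°) = √2/2
R = [[-√2/2, -√2/2, 0], [√2/2, -√2/2, 0], [0, 0, 1]]
Apply to (2, -2, -5): R·[2, -2, -5]ᵀ = (0.0000, 2.8284, -5.0000)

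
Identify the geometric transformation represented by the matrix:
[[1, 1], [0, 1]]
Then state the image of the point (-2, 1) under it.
horizontal shear with factor 1; image of (-2, 1) is (-1, 1)

The matrix [[1, k], [0, 1]] sends (x, y) to (x + 1y, y), leaving the y-coordinate fixed: a horizontal shear.
The matrix [[1, 1], [0, 1]] represents: horizontal shear with factor 1.
Applying it to (-2, 1): [1·-2 + 1·1, 0·-2 + 1·1] = (-1, 1).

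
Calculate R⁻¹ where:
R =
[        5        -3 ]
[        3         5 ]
det(R) = 34
R⁻¹ =
[     5/34      3/34 ]
[    -3/34      5/34 ]

For a 2×2 matrix R = [[a, b], [c, d]] with det(R) ≠ 0, R⁻¹ = (1/det(R)) * [[d, -b], [-c, a]].
det(R) = (5)*(5) - (-3)*(3) = 25 + 9 = 34.
R⁻¹ = (1/34) * [[5, 3], [-3, 5]].
Dividing each entry by 34 and reducing:
R⁻¹ =
[     5/34      3/34 ]
[    -3/34      5/34 ]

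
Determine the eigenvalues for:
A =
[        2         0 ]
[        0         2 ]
λ = 2, 2

Solve det(A - λI) = 0. For a 2×2 matrix the characteristic equation is λ² - (trace)λ + det = 0.
trace(A) = a + d = 2 + 2 = 4.
det(A) = a*d - b*c = (2)*(2) - (0)*(0) = 4 - 0 = 4.
Characteristic equation: λ² - (4)λ + (4) = 0.
Discriminant = (4)² - 4*(4) = 16 - 16 = 0.
λ = (4 ± √0) / 2 = (4 ± 0) / 2 = 2, 2.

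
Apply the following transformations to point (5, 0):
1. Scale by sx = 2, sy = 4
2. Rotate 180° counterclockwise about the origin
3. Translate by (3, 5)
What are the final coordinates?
(-7, 5)

Step 1: Scale → (10, 0)
Step 2: Rotate 180° → (-10, 0)
Step 3: Translate → (-7, 5)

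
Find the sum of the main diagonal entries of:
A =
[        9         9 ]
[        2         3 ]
tr(A) = 9 + 3 = 12

The trace of a square matrix is the sum of its diagonal entries.
Diagonal entries of A: A[0][0] = 9, A[1][1] = 3.
tr(A) = 9 + 3 = 12.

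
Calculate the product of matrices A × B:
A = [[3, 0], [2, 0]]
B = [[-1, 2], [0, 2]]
[[-3, 6], [-2, 4]]

Matrix multiplication:
C[0][0] = 3×-1 + 0×0 = -3
C[0][1] = 3×2 + 0×2 = 6
C[1][0] = 2×-1 + 0×0 = -2
C[1][1] = 2×2 + 0×2 = 4
Result: [[-3, 6], [-2, 4]]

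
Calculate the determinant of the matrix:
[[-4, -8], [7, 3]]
44

For a 2×2 matrix [[a, b], [c, d]], det = ad - bc
det = (-4)(3) - (-8)(7) = -12 - -56 = 44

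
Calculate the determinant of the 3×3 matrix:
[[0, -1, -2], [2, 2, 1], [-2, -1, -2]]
-6

Expansion along first row:
det = 0·det([[2,1],[-1,-2]]) - -1·det([[2,1],[-2,-2]]) + -2·det([[2,2],[-2,-1]])
    = 0·(2·-2 - 1·-1) - -1·(2·-2 - 1·-2) + -2·(2·-1 - 2·-2)
    = 0·-3 - -1·-2 + -2·2
    = 0 + -2 + -4 = -6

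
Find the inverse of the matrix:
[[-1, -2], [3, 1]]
[[1/5, 2/5], [-3/5, -1/5]]

For [[a,b],[c,d]], inverse = (1/det)·[[d,-b],[-c,a]]
det = -1·1 - -2·3 = 5
Inverse = (1/5)·[[1, 2], [-3, -1]]
        = [[1/5, 2/5], [-3/5, -1/5]]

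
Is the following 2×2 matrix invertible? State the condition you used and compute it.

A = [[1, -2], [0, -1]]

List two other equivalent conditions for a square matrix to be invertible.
Yes, invertible; det(A) = -1 ≠ 0. Equivalent conditions: rank(A) = 2; Ax = 0 has only the trivial solution; 0 is not an eigenvalue; the columns of A are linearly independent.

To check invertibility, compute det(A).
The given matrix is triangular, so det(A) equals the product of its diagonal entries = -1 ≠ 0.
Since det(A) ≠ 0, A is invertible.
Equivalent conditions for a square matrix A to be invertible:
- rank(A) = 2 (full rank).
- The homogeneous system Ax = 0 has only the trivial solution x = 0.
- 0 is not an eigenvalue of A.
- The columns (equivalently rows) of A are linearly independent.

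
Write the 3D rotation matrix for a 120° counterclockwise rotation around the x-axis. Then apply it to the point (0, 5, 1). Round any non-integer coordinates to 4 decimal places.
R = [[1, 0, 0], [0, -1/2, -√3/2], [0, √3/2, -1/2]]; R·(0, 5, 1) = (0.0000, -3.3660, 3.8301)

Rotation matrix for 120° around x-axis:
cos(120°) = -1/2, sin(120°) = √3/2
R = [[1, 0, 0], [0, -1/2, -√3/2], [0, √3/2, -1/2]]
Apply to (0, 5, 1): R·[0, 5, 1]ᵀ = (0.0000, -3.3660, 3.8301)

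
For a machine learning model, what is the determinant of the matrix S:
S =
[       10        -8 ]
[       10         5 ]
det(S) = 130

For a 2×2 matrix [[a, b], [c, d]], det = a*d - b*c.
det(S) = (10)*(5) - (-8)*(10) = 50 + 80 = 130.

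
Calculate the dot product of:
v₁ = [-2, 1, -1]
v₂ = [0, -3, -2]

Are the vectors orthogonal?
-1, No

The dot product is the sum of products of corresponding components.
v₁·v₂ = (-2)*(0) + (1)*(-3) + (-1)*(-2) = 0 - 3 + 2 = -1.
Two vectors are orthogonal iff their dot product is 0; here the dot product is -1, so the vectors are not orthogonal.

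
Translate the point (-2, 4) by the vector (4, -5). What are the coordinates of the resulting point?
(2, -1)

Translation by (4, -5):
x' = -2 + 4 = 2
y' = 4 + -5 = -1
Homogeneous matrix: [[1, 0, 4], [0, 1, -5], [0, 0, 1]]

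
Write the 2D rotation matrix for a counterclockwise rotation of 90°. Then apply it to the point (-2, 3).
R = [[0, -1], [1, 0]]; R·(-2, 3) = (-3, -2)

Rotation matrix formula: R(θ) = [[cos θ, -sin θ], [sin θ, cos θ]]
For θ = 90°:
cos(90°) = 0
sin(90°) = 1
R = [[0, -1], [1, 0]]
Apply to (-2, 3): [0·-2 + (-1)·3, 1·-2 + 0·3] = (-3, -2)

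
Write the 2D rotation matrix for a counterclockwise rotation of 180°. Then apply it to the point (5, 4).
R = [[-1, 0], [0, -1]]; R·(5, 4) = (-5, -4)

Rotation matrix formula: R(θ) = [[cos θ, -sin θ], [sin θ, cos θ]]
For θ = 180°:
cos(180°) = -1
sin(180°) = 0
R = [[-1, 0], [0, -1]]
Apply to (5, 4): [-1·5 + (0)·4, 0·5 + -1·4] = (-5, -4)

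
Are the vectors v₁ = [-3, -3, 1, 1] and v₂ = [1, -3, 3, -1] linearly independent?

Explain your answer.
Yes, linearly independent

Two vectors are linearly dependent iff one is a scalar multiple of the other.
No single scalar k satisfies v₂ = k·v₁ (the ratios of corresponding entries disagree), so v₁ and v₂ are linearly independent.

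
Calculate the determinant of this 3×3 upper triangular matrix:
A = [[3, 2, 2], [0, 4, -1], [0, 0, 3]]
36

The determinant of a triangular matrix is the product of its diagonal entries (the off-diagonal entries above the diagonal do not affect it).
det(A) = (3) * (4) * (3) = 36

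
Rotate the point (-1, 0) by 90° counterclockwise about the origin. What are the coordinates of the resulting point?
(0, -1)

Rotation matrix R(θ) = [[cos θ, -sin θ], [sin θ, cos θ]]; for θ = 90°:
R = [[0, -1], [1, 0]]
Result: R × [-1, 0]ᵀ = [0·-1 + (-1)·0, 1·-1 + (0)·0]ᵀ = (0, -1)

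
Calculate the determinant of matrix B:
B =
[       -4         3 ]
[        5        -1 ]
det(B) = -11

For a 2×2 matrix [[a, b], [c, d]], det = a*d - b*c.
det(B) = (-4)*(-1) - (3)*(5) = 4 - 15 = -11.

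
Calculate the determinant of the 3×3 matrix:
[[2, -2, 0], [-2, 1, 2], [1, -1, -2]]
4

Expansion along first row:
det = 2·det([[1,2],[-1,-2]]) - -2·det([[-2,2],[1,-2]]) + 0·det([[-2,1],[1,-1]])
    = 2·(1·-2 - 2·-1) - -2·(-2·-2 - 2·1) + 0·(-2·-1 - 1·1)
    = 2·0 - -2·2 + 0·1
    = 0 + 4 + 0 = 4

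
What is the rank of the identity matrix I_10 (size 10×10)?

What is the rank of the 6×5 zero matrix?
rank(I_10) = 10, rank(0) = 0

The identity I_10 has 10 columns that are the standard basis vectors e_1, …, e_10. These are linearly independent, so all 10 columns are pivots and rank(I_10) = 10.
The 6×5 zero matrix has every entry zero, so every row is the zero row and there are no pivots; rank(0) = 0.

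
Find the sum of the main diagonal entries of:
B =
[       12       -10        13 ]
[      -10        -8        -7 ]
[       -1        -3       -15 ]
tr(B) = 12 - 8 - 15 = -11

The trace of a square matrix is the sum of its diagonal entries.
Diagonal entries of B: B[0][0] = 12, B[1][1] = -8, B[2][2] = -15.
tr(B) = 12 - 8 - 15 = -11.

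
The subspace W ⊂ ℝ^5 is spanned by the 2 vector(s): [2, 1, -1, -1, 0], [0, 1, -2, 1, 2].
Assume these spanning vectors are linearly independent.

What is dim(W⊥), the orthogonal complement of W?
dim(W⊥) = 3

For any subspace W of ℝ^n, dim(W) + dim(W⊥) = n (the whole-space dimension).
Here the given 2 vectors are linearly independent, so dim(W) = 2.
Thus dim(W⊥) = n - dim(W) = 5 - 2 = 3.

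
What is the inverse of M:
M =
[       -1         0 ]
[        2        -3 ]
det(M) = 3
M⁻¹ =
[       -1         0 ]
[     -2/3      -1/3 ]

For a 2×2 matrix M = [[a, b], [c, d]] with det(M) ≠ 0, M⁻¹ = (1/det(M)) * [[d, -b], [-c, a]].
det(M) = (-1)*(-3) - (0)*(2) = 3 - 0 = 3.
M⁻¹ = (1/3) * [[-3, 0], [-2, -1]].
Dividing each entry by 3 and reducing:
M⁻¹ =
[       -1         0 ]
[     -2/3      -1/3 ]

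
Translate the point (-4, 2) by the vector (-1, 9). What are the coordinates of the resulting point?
(-5, 11)

Translation by (-1, 9):
x' = -4 + -1 = -5
y' = 2 + 9 = 11
Homogeneous matrix: [[1, 0, -1], [0, 1, 9], [0, 0, 1]]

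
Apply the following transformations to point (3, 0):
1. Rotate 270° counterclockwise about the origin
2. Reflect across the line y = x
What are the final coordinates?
(-3, 0)

Step 1: Rotate 270° → (0, -3)
Step 2: Reflect across the line y = x → (-3, 0)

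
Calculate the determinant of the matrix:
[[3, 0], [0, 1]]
3

For a 2×2 matrix [[a, b], [c, d]], det = ad - bc
det = (3)(1) - (0)(0) = 3 - 0 = 3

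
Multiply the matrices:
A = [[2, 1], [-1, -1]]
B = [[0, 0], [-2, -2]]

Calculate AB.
[[-2, -2], [2, 2]]

Each entry (i,j) of AB = sum over k of A[i][k]*B[k][j].
(AB)[0][0] = (2)*(0) + (1)*(-2) = -2
(AB)[0][1] = (2)*(0) + (1)*(-2) = -2
(AB)[1][0] = (-1)*(0) + (-1)*(-2) = 2
(AB)[1][1] = (-1)*(0) + (-1)*(-2) = 2
AB = [[-2, -2], [2, 2]]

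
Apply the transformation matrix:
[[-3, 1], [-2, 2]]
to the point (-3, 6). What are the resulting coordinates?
(15, 18)

Matrix multiplication:
[[-3, 1], [-2, 2]] × [-3, 6]ᵀ
= [-3×-3 + 1×6, -2×-3 + 2×6]ᵀ
= [15.0000, 18.0000]ᵀ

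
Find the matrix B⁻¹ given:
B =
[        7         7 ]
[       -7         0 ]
det(B) = 49
B⁻¹ =
[        0      -1/7 ]
[      1/7       1/7 ]

For a 2×2 matrix B = [[a, b], [c, d]] with det(B) ≠ 0, B⁻¹ = (1/det(B)) * [[d, -b], [-c, a]].
det(B) = (7)*(0) - (7)*(-7) = 0 + 49 = 49.
B⁻¹ = (1/49) * [[0, -7], [7, 7]].
Dividing each entry by 49 and reducing:
B⁻¹ =
[        0      -1/7 ]
[      1/7       1/7 ]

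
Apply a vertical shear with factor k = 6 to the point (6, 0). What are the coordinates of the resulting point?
(6, 36)

Shear matrix for vertical shear with factor k = 6:
[[1, 0], [6, 1]]
Result: (6, 0) → (6, 36)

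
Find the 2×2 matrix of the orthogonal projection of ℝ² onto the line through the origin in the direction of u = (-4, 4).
[[1/2, -1/2], [-1/2, 1/2]]

The orthogonal projection onto the line spanned by a nonzero vector u = (a, b) has matrix P = (u uᵀ) / (uᵀ u) = (1/(a² + b²)) · [[a², ab], [ab, b²]].
Here u = (-4, 4), so a² + b² = 16 + 16 = 32.
P = (1/32) · [[16, -16], [-16, 16]] = [[1/2, -1/2], [-1/2, 1/2]].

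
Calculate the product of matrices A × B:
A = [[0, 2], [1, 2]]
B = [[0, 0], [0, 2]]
[[0, 4], [0, 4]]

Matrix multiplication:
C[0][0] = 0×0 + 2×0 = 0
C[0][1] = 0×0 + 2×2 = 4
C[1][0] = 1×0 + 2×0 = 0
C[1][1] = 1×0 + 2×2 = 4
Result: [[0, 4], [0, 4]]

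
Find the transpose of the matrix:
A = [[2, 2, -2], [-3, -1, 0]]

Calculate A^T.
[[2, -3], [2, -1], [-2, 0]]

The transpose sends entry (i,j) to (j,i); rows become columns.
Row 0 of A: [2, 2, -2] -> column 0 of A^T.
Row 1 of A: [-3, -1, 0] -> column 1 of A^T.
A^T = [[2, -3], [2, -1], [-2, 0]]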